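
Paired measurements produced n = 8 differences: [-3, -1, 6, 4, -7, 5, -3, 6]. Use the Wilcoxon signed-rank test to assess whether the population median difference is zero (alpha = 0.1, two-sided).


Step 1: Drop any zero differences (none here) and take |d_i|.
|d| = [3, 1, 6, 4, 7, 5, 3, 6]
Step 2: Midrank |d_i| (ties get averaged ranks).
ranks: |3|->2.5, |1|->1, |6|->6.5, |4|->4, |7|->8, |5|->5, |3|->2.5, |6|->6.5
Step 3: Attach original signs; sum ranks with positive sign and with negative sign.
W+ = 6.5 + 4 + 5 + 6.5 = 22
W- = 2.5 + 1 + 8 + 2.5 = 14
(Check: W+ + W- = 36 should equal n(n+1)/2 = 36.)
Step 4: Test statistic W = min(W+, W-) = 14.
Step 5: Ties in |d|, so use the tie-corrected normal approximation.
        E[W] = n(n+1)/4 = 8*9/4 = 18.
        Tie groups: |d|=3 (t=2), |d|=6 (t=2); sum(t^3 - t) = 12.
        Var[W] = n(n+1)(2n+1)/24 - sum(t^3-t)/48 = 1224/24 - 12/48 = 50.75.
        z = (W - E[W]) / sqrt(Var[W]) = (14 - 18) / 7.1239 = -0.5615.
        Two-sided p = 2*Phi(z) = 0.574464.
Step 6: alpha = 0.1. fail to reject H0.

W+ = 22, W- = 14, W = min = 14, p = 0.574464, fail to reject H0.


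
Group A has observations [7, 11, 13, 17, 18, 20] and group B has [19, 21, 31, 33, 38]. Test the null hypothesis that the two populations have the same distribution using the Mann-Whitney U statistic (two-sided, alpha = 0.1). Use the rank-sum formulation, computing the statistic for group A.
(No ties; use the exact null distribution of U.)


Step 1: Combine and sort all 11 observations; assign midranks.
sorted (value, group): (7,X), (11,X), (13,X), (17,X), (18,X), (19,Y), (20,X), (21,Y), (31,Y), (33,Y), (38,Y)
ranks: 7->1, 11->2, 13->3, 17->4, 18->5, 19->6, 20->7, 21->8, 31->9, 33->10, 38->11
Step 2: Rank sum for X: R1 = 1 + 2 + 3 + 4 + 5 + 7 = 22.
Step 3: U_X = R1 - n1(n1+1)/2 = 22 - 6*7/2 = 22 - 21 = 1.
       U_Y = n1*n2 - U_X = 30 - 1 = 29.
Step 4: No ties, so the exact null distribution of U (based on enumerating the C(11,6) = 462 equally likely rank assignments) gives the two-sided p-value.
Step 5: p-value = 0.008658; compare to alpha = 0.1. reject H0.

U_X = 1, p = 0.008658, reject H0 at alpha = 0.1.


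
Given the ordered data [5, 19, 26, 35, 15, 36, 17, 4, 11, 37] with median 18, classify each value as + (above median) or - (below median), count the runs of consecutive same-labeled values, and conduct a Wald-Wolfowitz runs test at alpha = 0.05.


Step 1: Compute median = 18; label A = above, B = below.
Labels in order: BAAABABBBA  (n_A = 5, n_B = 5)
Step 2: Count runs R = 6.
Step 3: Under H0 (random ordering), E[R] = 2*n_A*n_B/(n_A+n_B) + 1 = 2*5*5/10 + 1 = 6.0000.
        Var[R] = 2*n_A*n_B*(2*n_A*n_B - n_A - n_B) / ((n_A+n_B)^2 * (n_A+n_B-1)) = 2000/900 = 2.2222.
        SD[R] = 1.4907.
Step 4: R = E[R], so z = 0 with no continuity correction.
Step 5: Two-sided p-value via normal approximation = 2*(1 - Phi(|z|)) = 1.000000.
Step 6: alpha = 0.05. fail to reject H0.

R = 6, z = 0.0000, p = 1.000000, fail to reject H0.


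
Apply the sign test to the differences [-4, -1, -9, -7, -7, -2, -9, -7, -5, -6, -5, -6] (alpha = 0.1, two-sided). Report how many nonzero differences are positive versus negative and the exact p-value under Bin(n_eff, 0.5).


Step 1: Discard zero differences. Original n = 12; n_eff = number of nonzero differences = 12.
Nonzero differences (with sign): -4, -1, -9, -7, -7, -2, -9, -7, -5, -6, -5, -6
Step 2: Count signs: positive = 0, negative = 12.
Step 3: Under H0: P(positive) = 0.5, so the number of positives S ~ Bin(12, 0.5).
Step 4: Two-sided exact p-value = sum of Bin(12,0.5) probabilities at or below the observed probability = 0.000488.
Step 5: alpha = 0.1. reject H0.

n_eff = 12, pos = 0, neg = 12, p = 0.000488, reject H0.


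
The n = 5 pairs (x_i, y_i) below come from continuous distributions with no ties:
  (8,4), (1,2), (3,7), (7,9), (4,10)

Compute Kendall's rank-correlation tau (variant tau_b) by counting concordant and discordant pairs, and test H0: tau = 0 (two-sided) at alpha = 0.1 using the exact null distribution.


Step 1: Enumerate the 10 unordered pairs (i,j) with i<j and classify each by sign(x_j-x_i) * sign(y_j-y_i).
  (1,2):dx=-7,dy=-2->C; (1,3):dx=-5,dy=+3->D; (1,4):dx=-1,dy=+5->D; (1,5):dx=-4,dy=+6->D
  (2,3):dx=+2,dy=+5->C; (2,4):dx=+6,dy=+7->C; (2,5):dx=+3,dy=+8->C; (3,4):dx=+4,dy=+2->C
  (3,5):dx=+1,dy=+3->C; (4,5):dx=-3,dy=+1->D
Step 2: C = 6, D = 4, total pairs = 10.
Step 3: tau = (C - D)/(n(n-1)/2) = (6 - 4)/10 = 0.200000.
Step 4: Exact two-sided p-value (enumerate n! = 120 permutations of y under H0): p = 0.816667.
Step 5: alpha = 0.1. fail to reject H0.

tau_b = 0.2000 (C=6, D=4), p = 0.816667, fail to reject H0.


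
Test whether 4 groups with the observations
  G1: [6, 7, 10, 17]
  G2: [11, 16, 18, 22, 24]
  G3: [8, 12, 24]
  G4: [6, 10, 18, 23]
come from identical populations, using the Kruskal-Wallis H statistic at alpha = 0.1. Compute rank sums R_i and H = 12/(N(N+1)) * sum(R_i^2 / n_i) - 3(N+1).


Step 1: Combine all N = 16 observations and assign midranks.
sorted (value, group, rank): (6,G1,1.5), (6,G4,1.5), (7,G1,3), (8,G3,4), (10,G1,5.5), (10,G4,5.5), (11,G2,7), (12,G3,8), (16,G2,9), (17,G1,10), (18,G2,11.5), (18,G4,11.5), (22,G2,13), (23,G4,14), (24,G2,15.5), (24,G3,15.5)
Step 2: Sum ranks within each group.
R_1 = 20 (n_1 = 4)
R_2 = 56 (n_2 = 5)
R_3 = 27.5 (n_3 = 3)
R_4 = 32.5 (n_4 = 4)
Step 3: H = 12/(N(N+1)) * sum(R_i^2/n_i) - 3(N+1)
     = 12/(16*17) * (20^2/4 + 56^2/5 + 27.5^2/3 + 32.5^2/4) - 3*17
     = 0.044118 * 1243.35 - 51
     = 3.853493.
Step 4: Ties present; correction factor C = 1 - 24/(16^3 - 16) = 0.994118. Corrected H = 3.853493 / 0.994118 = 3.876294.
Step 5: Under H0, H ~ chi^2(3); p-value = 0.275136.
Step 6: alpha = 0.1. fail to reject H0.

H = 3.8763, df = 3, p = 0.275136, fail to reject H0.


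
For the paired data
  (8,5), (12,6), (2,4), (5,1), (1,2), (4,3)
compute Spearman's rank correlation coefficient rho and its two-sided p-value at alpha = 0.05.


Step 1: Rank x and y separately (midranks; no ties here).
rank(x): 8->5, 12->6, 2->2, 5->4, 1->1, 4->3
rank(y): 5->5, 6->6, 4->4, 1->1, 2->2, 3->3
Step 2: d_i = R_x(i) - R_y(i); compute d_i^2.
  (5-5)^2=0, (6-6)^2=0, (2-4)^2=4, (4-1)^2=9, (1-2)^2=1, (3-3)^2=0
sum(d^2) = 14.
Step 3: rho = 1 - 6*14 / (6*(6^2 - 1)) = 1 - 84/210 = 0.600000.
Step 4: Under H0, t = rho * sqrt((n-2)/(1-rho^2)) = 1.5000 ~ t(4).
Step 5: Two-sided p-value from the t-distribution with 4 df = 0.208000.
Step 6: alpha = 0.05. fail to reject H0.

rho = 0.6000, p = 0.208000, fail to reject H0 at alpha = 0.05.


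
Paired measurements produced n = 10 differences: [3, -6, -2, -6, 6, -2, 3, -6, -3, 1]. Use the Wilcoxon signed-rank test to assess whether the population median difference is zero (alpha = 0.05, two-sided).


Step 1: Drop any zero differences (none here) and take |d_i|.
|d| = [3, 6, 2, 6, 6, 2, 3, 6, 3, 1]
Step 2: Midrank |d_i| (ties get averaged ranks).
ranks: |3|->5, |6|->8.5, |2|->2.5, |6|->8.5, |6|->8.5, |2|->2.5, |3|->5, |6|->8.5, |3|->5, |1|->1
Step 3: Attach original signs; sum ranks with positive sign and with negative sign.
W+ = 5 + 8.5 + 5 + 1 = 19.5
W- = 8.5 + 2.5 + 8.5 + 2.5 + 8.5 + 5 = 35.5
(Check: W+ + W- = 55 should equal n(n+1)/2 = 55.)
Step 4: Test statistic W = min(W+, W-) = 19.5.
Step 5: Ties in |d|, so use the tie-corrected normal approximation.
        E[W] = n(n+1)/4 = 10*11/4 = 27.5.
        Tie groups: |d|=2 (t=2), |d|=3 (t=3), |d|=6 (t=4); sum(t^3 - t) = 90.
        Var[W] = n(n+1)(2n+1)/24 - sum(t^3-t)/48 = 2310/24 - 90/48 = 94.375.
        z = (W - E[W]) / sqrt(Var[W]) = (19.5 - 27.5) / 9.7147 = -0.8235.
        Two-sided p = 2*Phi(z) = 0.410226.
Step 6: alpha = 0.05. fail to reject H0.

W+ = 19.5, W- = 35.5, W = min = 19.5, p = 0.410226, fail to reject H0.


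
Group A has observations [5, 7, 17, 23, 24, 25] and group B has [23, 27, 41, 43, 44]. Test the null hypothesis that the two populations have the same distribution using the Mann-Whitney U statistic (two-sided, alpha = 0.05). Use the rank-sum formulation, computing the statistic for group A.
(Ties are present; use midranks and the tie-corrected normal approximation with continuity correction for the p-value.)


Step 1: Combine and sort all 11 observations; assign midranks.
sorted (value, group): (5,X), (7,X), (17,X), (23,X), (23,Y), (24,X), (25,X), (27,Y), (41,Y), (43,Y), (44,Y)
ranks: 5->1, 7->2, 17->3, 23->4.5, 23->4.5, 24->6, 25->7, 27->8, 41->9, 43->10, 44->11
Step 2: Rank sum for X: R1 = 1 + 2 + 3 + 4.5 + 6 + 7 = 23.5.
Step 3: U_X = R1 - n1(n1+1)/2 = 23.5 - 6*7/2 = 23.5 - 21 = 2.5.
       U_Y = n1*n2 - U_X = 30 - 2.5 = 27.5.
Step 4: Ties are present, so use the tie-corrected normal approximation (with continuity correction) for the p-value.
Step 5: p-value = 0.028100; compare to alpha = 0.05. reject H0.

U_X = 2.5, p = 0.028100, reject H0 at alpha = 0.05.


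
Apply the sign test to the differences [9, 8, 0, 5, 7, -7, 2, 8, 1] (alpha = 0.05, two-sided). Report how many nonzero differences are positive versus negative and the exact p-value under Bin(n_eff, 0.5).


Step 1: Discard zero differences. Original n = 9; n_eff = number of nonzero differences = 8.
Nonzero differences (with sign): +9, +8, +5, +7, -7, +2, +8, +1
Step 2: Count signs: positive = 7, negative = 1.
Step 3: Under H0: P(positive) = 0.5, so the number of positives S ~ Bin(8, 0.5).
Step 4: Two-sided exact p-value = sum of Bin(8,0.5) probabilities at or below the observed probability = 0.070312.
Step 5: alpha = 0.05. fail to reject H0.

n_eff = 8, pos = 7, neg = 1, p = 0.070312, fail to reject H0.


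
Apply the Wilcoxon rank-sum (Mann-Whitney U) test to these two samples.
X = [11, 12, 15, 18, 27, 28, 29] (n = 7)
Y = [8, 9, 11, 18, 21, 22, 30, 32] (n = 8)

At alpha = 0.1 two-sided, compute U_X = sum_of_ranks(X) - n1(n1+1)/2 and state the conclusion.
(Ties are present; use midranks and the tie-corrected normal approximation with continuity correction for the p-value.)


Step 1: Combine and sort all 15 observations; assign midranks.
sorted (value, group): (8,Y), (9,Y), (11,X), (11,Y), (12,X), (15,X), (18,X), (18,Y), (21,Y), (22,Y), (27,X), (28,X), (29,X), (30,Y), (32,Y)
ranks: 8->1, 9->2, 11->3.5, 11->3.5, 12->5, 15->6, 18->7.5, 18->7.5, 21->9, 22->10, 27->11, 28->12, 29->13, 30->14, 32->15
Step 2: Rank sum for X: R1 = 3.5 + 5 + 6 + 7.5 + 11 + 12 + 13 = 58.
Step 3: U_X = R1 - n1(n1+1)/2 = 58 - 7*8/2 = 58 - 28 = 30.
       U_Y = n1*n2 - U_X = 56 - 30 = 26.
Step 4: Ties are present, so use the tie-corrected normal approximation (with continuity correction) for the p-value.
Step 5: p-value = 0.861942; compare to alpha = 0.1. fail to reject H0.

U_X = 30, p = 0.861942, fail to reject H0 at alpha = 0.1.


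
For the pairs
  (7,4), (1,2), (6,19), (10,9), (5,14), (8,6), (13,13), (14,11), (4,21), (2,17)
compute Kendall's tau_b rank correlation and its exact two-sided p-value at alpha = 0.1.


Step 1: Enumerate the 45 unordered pairs (i,j) with i<j and classify each by sign(x_j-x_i) * sign(y_j-y_i).
  (1,2):dx=-6,dy=-2->C; (1,3):dx=-1,dy=+15->D; (1,4):dx=+3,dy=+5->C; (1,5):dx=-2,dy=+10->D
  (1,6):dx=+1,dy=+2->C; (1,7):dx=+6,dy=+9->C; (1,8):dx=+7,dy=+7->C; (1,9):dx=-3,dy=+17->D
  (1,10):dx=-5,dy=+13->D; (2,3):dx=+5,dy=+17->C; (2,4):dx=+9,dy=+7->C; (2,5):dx=+4,dy=+12->C
  (2,6):dx=+7,dy=+4->C; (2,7):dx=+12,dy=+11->C; (2,8):dx=+13,dy=+9->C; (2,9):dx=+3,dy=+19->C
  (2,10):dx=+1,dy=+15->C; (3,4):dx=+4,dy=-10->D; (3,5):dx=-1,dy=-5->C; (3,6):dx=+2,dy=-13->D
  (3,7):dx=+7,dy=-6->D; (3,8):dx=+8,dy=-8->D; (3,9):dx=-2,dy=+2->D; (3,10):dx=-4,dy=-2->C
  (4,5):dx=-5,dy=+5->D; (4,6):dx=-2,dy=-3->C; (4,7):dx=+3,dy=+4->C; (4,8):dx=+4,dy=+2->C
  (4,9):dx=-6,dy=+12->D; (4,10):dx=-8,dy=+8->D; (5,6):dx=+3,dy=-8->D; (5,7):dx=+8,dy=-1->D
  (5,8):dx=+9,dy=-3->D; (5,9):dx=-1,dy=+7->D; (5,10):dx=-3,dy=+3->D; (6,7):dx=+5,dy=+7->C
  (6,8):dx=+6,dy=+5->C; (6,9):dx=-4,dy=+15->D; (6,10):dx=-6,dy=+11->D; (7,8):dx=+1,dy=-2->D
  (7,9):dx=-9,dy=+8->D; (7,10):dx=-11,dy=+4->D; (8,9):dx=-10,dy=+10->D; (8,10):dx=-12,dy=+6->D
  (9,10):dx=-2,dy=-4->C
Step 2: C = 21, D = 24, total pairs = 45.
Step 3: tau = (C - D)/(n(n-1)/2) = (21 - 24)/45 = -0.066667.
Step 4: Exact two-sided p-value (enumerate n! = 3628800 permutations of y under H0): p = 0.861801.
Step 5: alpha = 0.1. fail to reject H0.

tau_b = -0.0667 (C=21, D=24), p = 0.861801, fail to reject H0.


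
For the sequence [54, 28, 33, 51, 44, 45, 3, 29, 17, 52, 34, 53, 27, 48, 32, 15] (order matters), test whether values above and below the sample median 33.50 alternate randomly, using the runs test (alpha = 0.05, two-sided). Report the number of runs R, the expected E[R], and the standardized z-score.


Step 1: Compute median = 33.50; label A = above, B = below.
Labels in order: ABBAAABBBAAABABB  (n_A = 8, n_B = 8)
Step 2: Count runs R = 8.
Step 3: Under H0 (random ordering), E[R] = 2*n_A*n_B/(n_A+n_B) + 1 = 2*8*8/16 + 1 = 9.0000.
        Var[R] = 2*n_A*n_B*(2*n_A*n_B - n_A - n_B) / ((n_A+n_B)^2 * (n_A+n_B-1)) = 14336/3840 = 3.7333.
        SD[R] = 1.9322.
Step 4: Continuity-corrected z = (R + 0.5 - E[R]) / SD[R] = (8 + 0.5 - 9.0000) / 1.9322 = -0.2588.
Step 5: Two-sided p-value via normal approximation = 2*(1 - Phi(|z|)) = 0.795809.
Step 6: alpha = 0.05. fail to reject H0.

R = 8, z = -0.2588, p = 0.795809, fail to reject H0.


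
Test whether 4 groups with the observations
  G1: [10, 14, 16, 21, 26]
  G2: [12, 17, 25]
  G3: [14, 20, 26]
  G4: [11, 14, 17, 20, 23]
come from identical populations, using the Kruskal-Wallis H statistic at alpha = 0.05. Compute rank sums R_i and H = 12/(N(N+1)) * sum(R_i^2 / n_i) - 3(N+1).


Step 1: Combine all N = 16 observations and assign midranks.
sorted (value, group, rank): (10,G1,1), (11,G4,2), (12,G2,3), (14,G1,5), (14,G3,5), (14,G4,5), (16,G1,7), (17,G2,8.5), (17,G4,8.5), (20,G3,10.5), (20,G4,10.5), (21,G1,12), (23,G4,13), (25,G2,14), (26,G1,15.5), (26,G3,15.5)
Step 2: Sum ranks within each group.
R_1 = 40.5 (n_1 = 5)
R_2 = 25.5 (n_2 = 3)
R_3 = 31 (n_3 = 3)
R_4 = 39 (n_4 = 5)
Step 3: H = 12/(N(N+1)) * sum(R_i^2/n_i) - 3(N+1)
     = 12/(16*17) * (40.5^2/5 + 25.5^2/3 + 31^2/3 + 39^2/5) - 3*17
     = 0.044118 * 1169.33 - 51
     = 0.588235.
Step 4: Ties present; correction factor C = 1 - 42/(16^3 - 16) = 0.989706. Corrected H = 0.588235 / 0.989706 = 0.594354.
Step 5: Under H0, H ~ chi^2(3); p-value = 0.897724.
Step 6: alpha = 0.05. fail to reject H0.

H = 0.5944, df = 3, p = 0.897724, fail to reject H0.


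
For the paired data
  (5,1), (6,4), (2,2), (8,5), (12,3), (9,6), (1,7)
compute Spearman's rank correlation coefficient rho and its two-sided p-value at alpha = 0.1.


Step 1: Rank x and y separately (midranks; no ties here).
rank(x): 5->3, 6->4, 2->2, 8->5, 12->7, 9->6, 1->1
rank(y): 1->1, 4->4, 2->2, 5->5, 3->3, 6->6, 7->7
Step 2: d_i = R_x(i) - R_y(i); compute d_i^2.
  (3-1)^2=4, (4-4)^2=0, (2-2)^2=0, (5-5)^2=0, (7-3)^2=16, (6-6)^2=0, (1-7)^2=36
sum(d^2) = 56.
Step 3: rho = 1 - 6*56 / (7*(7^2 - 1)) = 1 - 336/336 = 0.000000.
Step 4: Under H0, t = rho * sqrt((n-2)/(1-rho^2)) = 0.0000 ~ t(5).
Step 5: Two-sided p-value from the t-distribution with 5 df = 1.000000.
Step 6: alpha = 0.1. fail to reject H0.

rho = 0.0000, p = 1.000000, fail to reject H0 at alpha = 0.1.


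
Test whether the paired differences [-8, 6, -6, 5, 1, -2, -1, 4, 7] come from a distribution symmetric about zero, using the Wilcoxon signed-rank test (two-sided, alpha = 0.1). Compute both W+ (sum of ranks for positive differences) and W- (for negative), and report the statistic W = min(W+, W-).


Step 1: Drop any zero differences (none here) and take |d_i|.
|d| = [8, 6, 6, 5, 1, 2, 1, 4, 7]
Step 2: Midrank |d_i| (ties get averaged ranks).
ranks: |8|->9, |6|->6.5, |6|->6.5, |5|->5, |1|->1.5, |2|->3, |1|->1.5, |4|->4, |7|->8
Step 3: Attach original signs; sum ranks with positive sign and with negative sign.
W+ = 6.5 + 5 + 1.5 + 4 + 8 = 25
W- = 9 + 6.5 + 3 + 1.5 = 20
(Check: W+ + W- = 45 should equal n(n+1)/2 = 45.)
Step 4: Test statistic W = min(W+, W-) = 20.
Step 5: Ties in |d|, so use the tie-corrected normal approximation.
        E[W] = n(n+1)/4 = 9*10/4 = 22.5.
        Tie groups: |d|=1 (t=2), |d|=6 (t=2); sum(t^3 - t) = 12.
        Var[W] = n(n+1)(2n+1)/24 - sum(t^3-t)/48 = 1710/24 - 12/48 = 71.
        z = (W - E[W]) / sqrt(Var[W]) = (20 - 22.5) / 8.4261 = -0.2967.
        Two-sided p = 2*Phi(z) = 0.766699.
Step 6: alpha = 0.1. fail to reject H0.

W+ = 25, W- = 20, W = min = 20, p = 0.766699, fail to reject H0.


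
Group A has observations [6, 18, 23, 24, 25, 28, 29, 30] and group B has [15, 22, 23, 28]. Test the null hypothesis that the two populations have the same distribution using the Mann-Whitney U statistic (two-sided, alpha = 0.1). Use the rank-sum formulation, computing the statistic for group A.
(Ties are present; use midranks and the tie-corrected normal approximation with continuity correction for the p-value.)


Step 1: Combine and sort all 12 observations; assign midranks.
sorted (value, group): (6,X), (15,Y), (18,X), (22,Y), (23,X), (23,Y), (24,X), (25,X), (28,X), (28,Y), (29,X), (30,X)
ranks: 6->1, 15->2, 18->3, 22->4, 23->5.5, 23->5.5, 24->7, 25->8, 28->9.5, 28->9.5, 29->11, 30->12
Step 2: Rank sum for X: R1 = 1 + 3 + 5.5 + 7 + 8 + 9.5 + 11 + 12 = 57.
Step 3: U_X = R1 - n1(n1+1)/2 = 57 - 8*9/2 = 57 - 36 = 21.
       U_Y = n1*n2 - U_X = 32 - 21 = 11.
Step 4: Ties are present, so use the tie-corrected normal approximation (with continuity correction) for the p-value.
Step 5: p-value = 0.443097; compare to alpha = 0.1. fail to reject H0.

U_X = 21, p = 0.443097, fail to reject H0 at alpha = 0.1.


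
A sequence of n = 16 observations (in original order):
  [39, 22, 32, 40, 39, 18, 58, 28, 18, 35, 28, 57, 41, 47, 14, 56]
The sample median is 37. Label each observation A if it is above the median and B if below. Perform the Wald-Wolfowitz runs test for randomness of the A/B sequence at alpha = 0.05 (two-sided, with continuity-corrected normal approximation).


Step 1: Compute median = 37; label A = above, B = below.
Labels in order: ABBAABABBBBAAABA  (n_A = 8, n_B = 8)
Step 2: Count runs R = 9.
Step 3: Under H0 (random ordering), E[R] = 2*n_A*n_B/(n_A+n_B) + 1 = 2*8*8/16 + 1 = 9.0000.
        Var[R] = 2*n_A*n_B*(2*n_A*n_B - n_A - n_B) / ((n_A+n_B)^2 * (n_A+n_B-1)) = 14336/3840 = 3.7333.
        SD[R] = 1.9322.
Step 4: R = E[R], so z = 0 with no continuity correction.
Step 5: Two-sided p-value via normal approximation = 2*(1 - Phi(|z|)) = 1.000000.
Step 6: alpha = 0.05. fail to reject H0.

R = 9, z = 0.0000, p = 1.000000, fail to reject H0.


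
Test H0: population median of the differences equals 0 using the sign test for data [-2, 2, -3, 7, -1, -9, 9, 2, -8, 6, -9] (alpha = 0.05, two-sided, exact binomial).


Step 1: Discard zero differences. Original n = 11; n_eff = number of nonzero differences = 11.
Nonzero differences (with sign): -2, +2, -3, +7, -1, -9, +9, +2, -8, +6, -9
Step 2: Count signs: positive = 5, negative = 6.
Step 3: Under H0: P(positive) = 0.5, so the number of positives S ~ Bin(11, 0.5).
Step 4: Two-sided exact p-value = sum of Bin(11,0.5) probabilities at or below the observed probability = 1.000000.
Step 5: alpha = 0.05. fail to reject H0.

n_eff = 11, pos = 5, neg = 6, p = 1.000000, fail to reject H0.


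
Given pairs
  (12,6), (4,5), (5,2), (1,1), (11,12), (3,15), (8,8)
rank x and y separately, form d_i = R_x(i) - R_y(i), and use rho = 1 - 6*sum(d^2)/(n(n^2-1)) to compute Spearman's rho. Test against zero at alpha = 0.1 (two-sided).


Step 1: Rank x and y separately (midranks; no ties here).
rank(x): 12->7, 4->3, 5->4, 1->1, 11->6, 3->2, 8->5
rank(y): 6->4, 5->3, 2->2, 1->1, 12->6, 15->7, 8->5
Step 2: d_i = R_x(i) - R_y(i); compute d_i^2.
  (7-4)^2=9, (3-3)^2=0, (4-2)^2=4, (1-1)^2=0, (6-6)^2=0, (2-7)^2=25, (5-5)^2=0
sum(d^2) = 38.
Step 3: rho = 1 - 6*38 / (7*(7^2 - 1)) = 1 - 228/336 = 0.321429.
Step 4: Under H0, t = rho * sqrt((n-2)/(1-rho^2)) = 0.7590 ~ t(5).
Step 5: Two-sided p-value from the t-distribution with 5 df = 0.482072.
Step 6: alpha = 0.1. fail to reject H0.

rho = 0.3214, p = 0.482072, fail to reject H0 at alpha = 0.1.


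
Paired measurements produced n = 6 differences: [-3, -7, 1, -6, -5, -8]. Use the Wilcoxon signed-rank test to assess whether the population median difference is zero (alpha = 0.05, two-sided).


Step 1: Drop any zero differences (none here) and take |d_i|.
|d| = [3, 7, 1, 6, 5, 8]
Step 2: Midrank |d_i| (ties get averaged ranks).
ranks: |3|->2, |7|->5, |1|->1, |6|->4, |5|->3, |8|->6
Step 3: Attach original signs; sum ranks with positive sign and with negative sign.
W+ = 1 = 1
W- = 2 + 5 + 4 + 3 + 6 = 20
(Check: W+ + W- = 21 should equal n(n+1)/2 = 21.)
Step 4: Test statistic W = min(W+, W-) = 1.
Step 5: No ties, so the exact null distribution over the 2^6 = 64 sign assignments gives the two-sided p-value = 0.062500.
Step 6: alpha = 0.05. fail to reject H0.

W+ = 1, W- = 20, W = min = 1, p = 0.062500, fail to reject H0.


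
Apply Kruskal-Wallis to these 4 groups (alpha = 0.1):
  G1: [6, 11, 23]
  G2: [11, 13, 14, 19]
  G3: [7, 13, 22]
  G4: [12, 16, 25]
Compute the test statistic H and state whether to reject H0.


Step 1: Combine all N = 13 observations and assign midranks.
sorted (value, group, rank): (6,G1,1), (7,G3,2), (11,G1,3.5), (11,G2,3.5), (12,G4,5), (13,G2,6.5), (13,G3,6.5), (14,G2,8), (16,G4,9), (19,G2,10), (22,G3,11), (23,G1,12), (25,G4,13)
Step 2: Sum ranks within each group.
R_1 = 16.5 (n_1 = 3)
R_2 = 28 (n_2 = 4)
R_3 = 19.5 (n_3 = 3)
R_4 = 27 (n_4 = 3)
Step 3: H = 12/(N(N+1)) * sum(R_i^2/n_i) - 3(N+1)
     = 12/(13*14) * (16.5^2/3 + 28^2/4 + 19.5^2/3 + 27^2/3) - 3*14
     = 0.065934 * 656.5 - 42
     = 1.285714.
Step 4: Ties present; correction factor C = 1 - 12/(13^3 - 13) = 0.994505. Corrected H = 1.285714 / 0.994505 = 1.292818.
Step 5: Under H0, H ~ chi^2(3); p-value = 0.730839.
Step 6: alpha = 0.1. fail to reject H0.

H = 1.2928, df = 3, p = 0.730839, fail to reject H0.


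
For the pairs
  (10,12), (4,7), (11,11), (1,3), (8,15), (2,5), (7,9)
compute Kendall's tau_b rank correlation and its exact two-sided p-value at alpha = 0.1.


Step 1: Enumerate the 21 unordered pairs (i,j) with i<j and classify each by sign(x_j-x_i) * sign(y_j-y_i).
  (1,2):dx=-6,dy=-5->C; (1,3):dx=+1,dy=-1->D; (1,4):dx=-9,dy=-9->C; (1,5):dx=-2,dy=+3->D
  (1,6):dx=-8,dy=-7->C; (1,7):dx=-3,dy=-3->C; (2,3):dx=+7,dy=+4->C; (2,4):dx=-3,dy=-4->C
  (2,5):dx=+4,dy=+8->C; (2,6):dx=-2,dy=-2->C; (2,7):dx=+3,dy=+2->C; (3,4):dx=-10,dy=-8->C
  (3,5):dx=-3,dy=+4->D; (3,6):dx=-9,dy=-6->C; (3,7):dx=-4,dy=-2->C; (4,5):dx=+7,dy=+12->C
  (4,6):dx=+1,dy=+2->C; (4,7):dx=+6,dy=+6->C; (5,6):dx=-6,dy=-10->C; (5,7):dx=-1,dy=-6->C
  (6,7):dx=+5,dy=+4->C
Step 2: C = 18, D = 3, total pairs = 21.
Step 3: tau = (C - D)/(n(n-1)/2) = (18 - 3)/21 = 0.714286.
Step 4: Exact two-sided p-value (enumerate n! = 5040 permutations of y under H0): p = 0.030159.
Step 5: alpha = 0.1. reject H0.

tau_b = 0.7143 (C=18, D=3), p = 0.030159, reject H0.


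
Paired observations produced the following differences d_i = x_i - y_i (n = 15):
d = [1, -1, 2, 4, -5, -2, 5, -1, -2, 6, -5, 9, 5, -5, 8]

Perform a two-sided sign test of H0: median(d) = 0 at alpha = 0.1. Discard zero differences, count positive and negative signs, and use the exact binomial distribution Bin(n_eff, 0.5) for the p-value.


Step 1: Discard zero differences. Original n = 15; n_eff = number of nonzero differences = 15.
Nonzero differences (with sign): +1, -1, +2, +4, -5, -2, +5, -1, -2, +6, -5, +9, +5, -5, +8
Step 2: Count signs: positive = 8, negative = 7.
Step 3: Under H0: P(positive) = 0.5, so the number of positives S ~ Bin(15, 0.5).
Step 4: Two-sided exact p-value = sum of Bin(15,0.5) probabilities at or below the observed probability = 1.000000.
Step 5: alpha = 0.1. fail to reject H0.

n_eff = 15, pos = 8, neg = 7, p = 1.000000, fail to reject H0.


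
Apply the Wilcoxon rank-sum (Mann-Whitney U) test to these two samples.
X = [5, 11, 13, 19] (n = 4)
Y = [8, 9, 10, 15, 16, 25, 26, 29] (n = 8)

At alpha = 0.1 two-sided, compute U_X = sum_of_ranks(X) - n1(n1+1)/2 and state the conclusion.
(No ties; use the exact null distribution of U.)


Step 1: Combine and sort all 12 observations; assign midranks.
sorted (value, group): (5,X), (8,Y), (9,Y), (10,Y), (11,X), (13,X), (15,Y), (16,Y), (19,X), (25,Y), (26,Y), (29,Y)
ranks: 5->1, 8->2, 9->3, 10->4, 11->5, 13->6, 15->7, 16->8, 19->9, 25->10, 26->11, 29->12
Step 2: Rank sum for X: R1 = 1 + 5 + 6 + 9 = 21.
Step 3: U_X = R1 - n1(n1+1)/2 = 21 - 4*5/2 = 21 - 10 = 11.
       U_Y = n1*n2 - U_X = 32 - 11 = 21.
Step 4: No ties, so the exact null distribution of U (based on enumerating the C(12,4) = 495 equally likely rank assignments) gives the two-sided p-value.
Step 5: p-value = 0.460606; compare to alpha = 0.1. fail to reject H0.

U_X = 11, p = 0.460606, fail to reject H0 at alpha = 0.1.


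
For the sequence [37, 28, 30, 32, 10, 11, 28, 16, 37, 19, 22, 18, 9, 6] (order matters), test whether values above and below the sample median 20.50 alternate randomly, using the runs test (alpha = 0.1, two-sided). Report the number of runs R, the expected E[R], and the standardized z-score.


Step 1: Compute median = 20.50; label A = above, B = below.
Labels in order: AAAABBABABABBB  (n_A = 7, n_B = 7)
Step 2: Count runs R = 8.
Step 3: Under H0 (random ordering), E[R] = 2*n_A*n_B/(n_A+n_B) + 1 = 2*7*7/14 + 1 = 8.0000.
        Var[R] = 2*n_A*n_B*(2*n_A*n_B - n_A - n_B) / ((n_A+n_B)^2 * (n_A+n_B-1)) = 8232/2548 = 3.2308.
        SD[R] = 1.7974.
Step 4: R = E[R], so z = 0 with no continuity correction.
Step 5: Two-sided p-value via normal approximation = 2*(1 - Phi(|z|)) = 1.000000.
Step 6: alpha = 0.1. fail to reject H0.

R = 8, z = 0.0000, p = 1.000000, fail to reject H0.


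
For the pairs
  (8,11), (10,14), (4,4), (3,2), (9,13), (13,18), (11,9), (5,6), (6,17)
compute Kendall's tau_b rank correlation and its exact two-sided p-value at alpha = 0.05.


Step 1: Enumerate the 36 unordered pairs (i,j) with i<j and classify each by sign(x_j-x_i) * sign(y_j-y_i).
  (1,2):dx=+2,dy=+3->C; (1,3):dx=-4,dy=-7->C; (1,4):dx=-5,dy=-9->C; (1,5):dx=+1,dy=+2->C
  (1,6):dx=+5,dy=+7->C; (1,7):dx=+3,dy=-2->D; (1,8):dx=-3,dy=-5->C; (1,9):dx=-2,dy=+6->D
  (2,3):dx=-6,dy=-10->C; (2,4):dx=-7,dy=-12->C; (2,5):dx=-1,dy=-1->C; (2,6):dx=+3,dy=+4->C
  (2,7):dx=+1,dy=-5->D; (2,8):dx=-5,dy=-8->C; (2,9):dx=-4,dy=+3->D; (3,4):dx=-1,dy=-2->C
  (3,5):dx=+5,dy=+9->C; (3,6):dx=+9,dy=+14->C; (3,7):dx=+7,dy=+5->C; (3,8):dx=+1,dy=+2->C
  (3,9):dx=+2,dy=+13->C; (4,5):dx=+6,dy=+11->C; (4,6):dx=+10,dy=+16->C; (4,7):dx=+8,dy=+7->C
  (4,8):dx=+2,dy=+4->C; (4,9):dx=+3,dy=+15->C; (5,6):dx=+4,dy=+5->C; (5,7):dx=+2,dy=-4->D
  (5,8):dx=-4,dy=-7->C; (5,9):dx=-3,dy=+4->D; (6,7):dx=-2,dy=-9->C; (6,8):dx=-8,dy=-12->C
  (6,9):dx=-7,dy=-1->C; (7,8):dx=-6,dy=-3->C; (7,9):dx=-5,dy=+8->D; (8,9):dx=+1,dy=+11->C
Step 2: C = 29, D = 7, total pairs = 36.
Step 3: tau = (C - D)/(n(n-1)/2) = (29 - 7)/36 = 0.611111.
Step 4: Exact two-sided p-value (enumerate n! = 362880 permutations of y under H0): p = 0.024741.
Step 5: alpha = 0.05. reject H0.

tau_b = 0.6111 (C=29, D=7), p = 0.024741, reject H0.


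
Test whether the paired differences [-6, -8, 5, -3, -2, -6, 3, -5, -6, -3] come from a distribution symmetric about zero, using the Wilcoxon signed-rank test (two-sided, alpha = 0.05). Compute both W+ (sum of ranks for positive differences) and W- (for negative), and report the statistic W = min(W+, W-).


Step 1: Drop any zero differences (none here) and take |d_i|.
|d| = [6, 8, 5, 3, 2, 6, 3, 5, 6, 3]
Step 2: Midrank |d_i| (ties get averaged ranks).
ranks: |6|->8, |8|->10, |5|->5.5, |3|->3, |2|->1, |6|->8, |3|->3, |5|->5.5, |6|->8, |3|->3
Step 3: Attach original signs; sum ranks with positive sign and with negative sign.
W+ = 5.5 + 3 = 8.5
W- = 8 + 10 + 3 + 1 + 8 + 5.5 + 8 + 3 = 46.5
(Check: W+ + W- = 55 should equal n(n+1)/2 = 55.)
Step 4: Test statistic W = min(W+, W-) = 8.5.
Step 5: Ties in |d|, so use the tie-corrected normal approximation.
        E[W] = n(n+1)/4 = 10*11/4 = 27.5.
        Tie groups: |d|=3 (t=3), |d|=5 (t=2), |d|=6 (t=3); sum(t^3 - t) = 54.
        Var[W] = n(n+1)(2n+1)/24 - sum(t^3-t)/48 = 2310/24 - 54/48 = 95.125.
        z = (W - E[W]) / sqrt(Var[W]) = (8.5 - 27.5) / 9.7532 = -1.9481.
        Two-sided p = 2*Phi(z) = 0.051406.
Step 6: alpha = 0.05. fail to reject H0.

W+ = 8.5, W- = 46.5, W = min = 8.5, p = 0.051406, fail to reject H0.


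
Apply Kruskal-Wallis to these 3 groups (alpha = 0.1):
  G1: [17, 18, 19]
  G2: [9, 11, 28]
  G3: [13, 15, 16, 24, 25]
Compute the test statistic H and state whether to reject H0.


Step 1: Combine all N = 11 observations and assign midranks.
sorted (value, group, rank): (9,G2,1), (11,G2,2), (13,G3,3), (15,G3,4), (16,G3,5), (17,G1,6), (18,G1,7), (19,G1,8), (24,G3,9), (25,G3,10), (28,G2,11)
Step 2: Sum ranks within each group.
R_1 = 21 (n_1 = 3)
R_2 = 14 (n_2 = 3)
R_3 = 31 (n_3 = 5)
Step 3: H = 12/(N(N+1)) * sum(R_i^2/n_i) - 3(N+1)
     = 12/(11*12) * (21^2/3 + 14^2/3 + 31^2/5) - 3*12
     = 0.090909 * 404.533 - 36
     = 0.775758.
Step 4: No ties, so H is used without correction.
Step 5: Under H0, H ~ chi^2(2); p-value = 0.678495.
Step 6: alpha = 0.1. fail to reject H0.

H = 0.7758, df = 2, p = 0.678495, fail to reject H0.


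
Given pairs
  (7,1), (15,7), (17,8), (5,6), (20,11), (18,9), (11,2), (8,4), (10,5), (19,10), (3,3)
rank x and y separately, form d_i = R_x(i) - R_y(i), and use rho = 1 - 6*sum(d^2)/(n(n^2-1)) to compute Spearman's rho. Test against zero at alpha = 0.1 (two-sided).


Step 1: Rank x and y separately (midranks; no ties here).
rank(x): 7->3, 15->7, 17->8, 5->2, 20->11, 18->9, 11->6, 8->4, 10->5, 19->10, 3->1
rank(y): 1->1, 7->7, 8->8, 6->6, 11->11, 9->9, 2->2, 4->4, 5->5, 10->10, 3->3
Step 2: d_i = R_x(i) - R_y(i); compute d_i^2.
  (3-1)^2=4, (7-7)^2=0, (8-8)^2=0, (2-6)^2=16, (11-11)^2=0, (9-9)^2=0, (6-2)^2=16, (4-4)^2=0, (5-5)^2=0, (10-10)^2=0, (1-3)^2=4
sum(d^2) = 40.
Step 3: rho = 1 - 6*40 / (11*(11^2 - 1)) = 1 - 240/1320 = 0.818182.
Step 4: Under H0, t = rho * sqrt((n-2)/(1-rho^2)) = 4.2691 ~ t(9).
Step 5: Two-sided p-value from the t-distribution with 9 df = 0.002083.
Step 6: alpha = 0.1. reject H0.

rho = 0.8182, p = 0.002083, reject H0 at alpha = 0.1.


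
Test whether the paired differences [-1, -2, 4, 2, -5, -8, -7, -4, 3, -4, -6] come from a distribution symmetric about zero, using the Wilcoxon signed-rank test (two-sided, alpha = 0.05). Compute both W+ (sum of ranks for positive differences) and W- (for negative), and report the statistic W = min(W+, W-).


Step 1: Drop any zero differences (none here) and take |d_i|.
|d| = [1, 2, 4, 2, 5, 8, 7, 4, 3, 4, 6]
Step 2: Midrank |d_i| (ties get averaged ranks).
ranks: |1|->1, |2|->2.5, |4|->6, |2|->2.5, |5|->8, |8|->11, |7|->10, |4|->6, |3|->4, |4|->6, |6|->9
Step 3: Attach original signs; sum ranks with positive sign and with negative sign.
W+ = 6 + 2.5 + 4 = 12.5
W- = 1 + 2.5 + 8 + 11 + 10 + 6 + 6 + 9 = 53.5
(Check: W+ + W- = 66 should equal n(n+1)/2 = 66.)
Step 4: Test statistic W = min(W+, W-) = 12.5.
Step 5: Ties in |d|, so use the tie-corrected normal approximation.
        E[W] = n(n+1)/4 = 11*12/4 = 33.
        Tie groups: |d|=2 (t=2), |d|=4 (t=3); sum(t^3 - t) = 30.
        Var[W] = n(n+1)(2n+1)/24 - sum(t^3-t)/48 = 3036/24 - 30/48 = 125.875.
        z = (W - E[W]) / sqrt(Var[W]) = (12.5 - 33) / 11.2194 = -1.8272.
        Two-sided p = 2*Phi(z) = 0.067671.
Step 6: alpha = 0.05. fail to reject H0.

W+ = 12.5, W- = 53.5, W = min = 12.5, p = 0.067671, fail to reject H0.


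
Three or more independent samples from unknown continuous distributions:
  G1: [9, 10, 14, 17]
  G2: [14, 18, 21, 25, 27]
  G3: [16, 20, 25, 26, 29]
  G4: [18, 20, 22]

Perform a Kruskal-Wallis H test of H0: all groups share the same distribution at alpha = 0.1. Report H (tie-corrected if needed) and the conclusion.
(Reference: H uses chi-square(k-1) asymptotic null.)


Step 1: Combine all N = 17 observations and assign midranks.
sorted (value, group, rank): (9,G1,1), (10,G1,2), (14,G1,3.5), (14,G2,3.5), (16,G3,5), (17,G1,6), (18,G2,7.5), (18,G4,7.5), (20,G3,9.5), (20,G4,9.5), (21,G2,11), (22,G4,12), (25,G2,13.5), (25,G3,13.5), (26,G3,15), (27,G2,16), (29,G3,17)
Step 2: Sum ranks within each group.
R_1 = 12.5 (n_1 = 4)
R_2 = 51.5 (n_2 = 5)
R_3 = 60 (n_3 = 5)
R_4 = 29 (n_4 = 3)
Step 3: H = 12/(N(N+1)) * sum(R_i^2/n_i) - 3(N+1)
     = 12/(17*18) * (12.5^2/4 + 51.5^2/5 + 60^2/5 + 29^2/3) - 3*18
     = 0.039216 * 1569.85 - 54
     = 7.562582.
Step 4: Ties present; correction factor C = 1 - 24/(17^3 - 17) = 0.995098. Corrected H = 7.562582 / 0.995098 = 7.599836.
Step 5: Under H0, H ~ chi^2(3); p-value = 0.055048.
Step 6: alpha = 0.1. reject H0.

H = 7.5998, df = 3, p = 0.055048, reject H0.


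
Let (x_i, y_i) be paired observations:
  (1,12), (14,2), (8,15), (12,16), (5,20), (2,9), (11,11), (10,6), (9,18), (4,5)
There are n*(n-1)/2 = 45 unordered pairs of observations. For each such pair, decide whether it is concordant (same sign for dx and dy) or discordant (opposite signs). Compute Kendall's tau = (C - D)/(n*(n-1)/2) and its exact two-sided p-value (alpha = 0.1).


Step 1: Enumerate the 45 unordered pairs (i,j) with i<j and classify each by sign(x_j-x_i) * sign(y_j-y_i).
  (1,2):dx=+13,dy=-10->D; (1,3):dx=+7,dy=+3->C; (1,4):dx=+11,dy=+4->C; (1,5):dx=+4,dy=+8->C
  (1,6):dx=+1,dy=-3->D; (1,7):dx=+10,dy=-1->D; (1,8):dx=+9,dy=-6->D; (1,9):dx=+8,dy=+6->C
  (1,10):dx=+3,dy=-7->D; (2,3):dx=-6,dy=+13->D; (2,4):dx=-2,dy=+14->D; (2,5):dx=-9,dy=+18->D
  (2,6):dx=-12,dy=+7->D; (2,7):dx=-3,dy=+9->D; (2,8):dx=-4,dy=+4->D; (2,9):dx=-5,dy=+16->D
  (2,10):dx=-10,dy=+3->D; (3,4):dx=+4,dy=+1->C; (3,5):dx=-3,dy=+5->D; (3,6):dx=-6,dy=-6->C
  (3,7):dx=+3,dy=-4->D; (3,8):dx=+2,dy=-9->D; (3,9):dx=+1,dy=+3->C; (3,10):dx=-4,dy=-10->C
  (4,5):dx=-7,dy=+4->D; (4,6):dx=-10,dy=-7->C; (4,7):dx=-1,dy=-5->C; (4,8):dx=-2,dy=-10->C
  (4,9):dx=-3,dy=+2->D; (4,10):dx=-8,dy=-11->C; (5,6):dx=-3,dy=-11->C; (5,7):dx=+6,dy=-9->D
  (5,8):dx=+5,dy=-14->D; (5,9):dx=+4,dy=-2->D; (5,10):dx=-1,dy=-15->C; (6,7):dx=+9,dy=+2->C
  (6,8):dx=+8,dy=-3->D; (6,9):dx=+7,dy=+9->C; (6,10):dx=+2,dy=-4->D; (7,8):dx=-1,dy=-5->C
  (7,9):dx=-2,dy=+7->D; (7,10):dx=-7,dy=-6->C; (8,9):dx=-1,dy=+12->D; (8,10):dx=-6,dy=-1->C
  (9,10):dx=-5,dy=-13->C
Step 2: C = 20, D = 25, total pairs = 45.
Step 3: tau = (C - D)/(n(n-1)/2) = (20 - 25)/45 = -0.111111.
Step 4: Exact two-sided p-value (enumerate n! = 3628800 permutations of y under H0): p = 0.727490.
Step 5: alpha = 0.1. fail to reject H0.

tau_b = -0.1111 (C=20, D=25), p = 0.727490, fail to reject H0.


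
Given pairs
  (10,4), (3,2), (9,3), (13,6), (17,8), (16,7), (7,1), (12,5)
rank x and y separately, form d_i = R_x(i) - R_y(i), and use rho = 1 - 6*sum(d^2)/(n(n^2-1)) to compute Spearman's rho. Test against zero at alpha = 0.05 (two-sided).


Step 1: Rank x and y separately (midranks; no ties here).
rank(x): 10->4, 3->1, 9->3, 13->6, 17->8, 16->7, 7->2, 12->5
rank(y): 4->4, 2->2, 3->3, 6->6, 8->8, 7->7, 1->1, 5->5
Step 2: d_i = R_x(i) - R_y(i); compute d_i^2.
  (4-4)^2=0, (1-2)^2=1, (3-3)^2=0, (6-6)^2=0, (8-8)^2=0, (7-7)^2=0, (2-1)^2=1, (5-5)^2=0
sum(d^2) = 2.
Step 3: rho = 1 - 6*2 / (8*(8^2 - 1)) = 1 - 12/504 = 0.976190.
Step 4: Under H0, t = rho * sqrt((n-2)/(1-rho^2)) = 11.0235 ~ t(6).
Step 5: Two-sided p-value from the t-distribution with 6 df = 0.000033.
Step 6: alpha = 0.05. reject H0.

rho = 0.9762, p = 0.000033, reject H0 at alpha = 0.05.


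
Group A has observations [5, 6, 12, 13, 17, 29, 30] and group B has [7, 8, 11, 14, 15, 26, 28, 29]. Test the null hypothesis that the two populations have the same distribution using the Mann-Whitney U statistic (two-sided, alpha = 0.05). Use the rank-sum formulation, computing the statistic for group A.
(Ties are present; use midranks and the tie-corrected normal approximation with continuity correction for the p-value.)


Step 1: Combine and sort all 15 observations; assign midranks.
sorted (value, group): (5,X), (6,X), (7,Y), (8,Y), (11,Y), (12,X), (13,X), (14,Y), (15,Y), (17,X), (26,Y), (28,Y), (29,X), (29,Y), (30,X)
ranks: 5->1, 6->2, 7->3, 8->4, 11->5, 12->6, 13->7, 14->8, 15->9, 17->10, 26->11, 28->12, 29->13.5, 29->13.5, 30->15
Step 2: Rank sum for X: R1 = 1 + 2 + 6 + 7 + 10 + 13.5 + 15 = 54.5.
Step 3: U_X = R1 - n1(n1+1)/2 = 54.5 - 7*8/2 = 54.5 - 28 = 26.5.
       U_Y = n1*n2 - U_X = 56 - 26.5 = 29.5.
Step 4: Ties are present, so use the tie-corrected normal approximation (with continuity correction) for the p-value.
Step 5: p-value = 0.907786; compare to alpha = 0.05. fail to reject H0.

U_X = 26.5, p = 0.907786, fail to reject H0 at alpha = 0.05.


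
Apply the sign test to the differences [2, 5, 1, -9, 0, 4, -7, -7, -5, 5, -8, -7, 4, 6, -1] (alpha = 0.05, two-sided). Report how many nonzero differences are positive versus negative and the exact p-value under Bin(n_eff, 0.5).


Step 1: Discard zero differences. Original n = 15; n_eff = number of nonzero differences = 14.
Nonzero differences (with sign): +2, +5, +1, -9, +4, -7, -7, -5, +5, -8, -7, +4, +6, -1
Step 2: Count signs: positive = 7, negative = 7.
Step 3: Under H0: P(positive) = 0.5, so the number of positives S ~ Bin(14, 0.5).
Step 4: Two-sided exact p-value = sum of Bin(14,0.5) probabilities at or below the observed probability = 1.000000.
Step 5: alpha = 0.05. fail to reject H0.

n_eff = 14, pos = 7, neg = 7, p = 1.000000, fail to reject H0.


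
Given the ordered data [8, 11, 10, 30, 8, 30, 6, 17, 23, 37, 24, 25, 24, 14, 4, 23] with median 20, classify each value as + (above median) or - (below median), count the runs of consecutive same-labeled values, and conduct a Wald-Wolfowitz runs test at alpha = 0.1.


Step 1: Compute median = 20; label A = above, B = below.
Labels in order: BBBABABBAAAAABBA  (n_A = 8, n_B = 8)
Step 2: Count runs R = 8.
Step 3: Under H0 (random ordering), E[R] = 2*n_A*n_B/(n_A+n_B) + 1 = 2*8*8/16 + 1 = 9.0000.
        Var[R] = 2*n_A*n_B*(2*n_A*n_B - n_A - n_B) / ((n_A+n_B)^2 * (n_A+n_B-1)) = 14336/3840 = 3.7333.
        SD[R] = 1.9322.
Step 4: Continuity-corrected z = (R + 0.5 - E[R]) / SD[R] = (8 + 0.5 - 9.0000) / 1.9322 = -0.2588.
Step 5: Two-sided p-value via normal approximation = 2*(1 - Phi(|z|)) = 0.795809.
Step 6: alpha = 0.1. fail to reject H0.

R = 8, z = -0.2588, p = 0.795809, fail to reject H0.


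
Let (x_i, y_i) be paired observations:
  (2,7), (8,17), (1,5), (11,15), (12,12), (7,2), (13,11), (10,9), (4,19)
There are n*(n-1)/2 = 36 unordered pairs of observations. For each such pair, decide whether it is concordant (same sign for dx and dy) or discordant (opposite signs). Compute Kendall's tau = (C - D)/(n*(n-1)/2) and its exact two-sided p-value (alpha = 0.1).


Step 1: Enumerate the 36 unordered pairs (i,j) with i<j and classify each by sign(x_j-x_i) * sign(y_j-y_i).
  (1,2):dx=+6,dy=+10->C; (1,3):dx=-1,dy=-2->C; (1,4):dx=+9,dy=+8->C; (1,5):dx=+10,dy=+5->C
  (1,6):dx=+5,dy=-5->D; (1,7):dx=+11,dy=+4->C; (1,8):dx=+8,dy=+2->C; (1,9):dx=+2,dy=+12->C
  (2,3):dx=-7,dy=-12->C; (2,4):dx=+3,dy=-2->D; (2,5):dx=+4,dy=-5->D; (2,6):dx=-1,dy=-15->C
  (2,7):dx=+5,dy=-6->D; (2,8):dx=+2,dy=-8->D; (2,9):dx=-4,dy=+2->D; (3,4):dx=+10,dy=+10->C
  (3,5):dx=+11,dy=+7->C; (3,6):dx=+6,dy=-3->D; (3,7):dx=+12,dy=+6->C; (3,8):dx=+9,dy=+4->C
  (3,9):dx=+3,dy=+14->C; (4,5):dx=+1,dy=-3->D; (4,6):dx=-4,dy=-13->C; (4,7):dx=+2,dy=-4->D
  (4,8):dx=-1,dy=-6->C; (4,9):dx=-7,dy=+4->D; (5,6):dx=-5,dy=-10->C; (5,7):dx=+1,dy=-1->D
  (5,8):dx=-2,dy=-3->C; (5,9):dx=-8,dy=+7->D; (6,7):dx=+6,dy=+9->C; (6,8):dx=+3,dy=+7->C
  (6,9):dx=-3,dy=+17->D; (7,8):dx=-3,dy=-2->C; (7,9):dx=-9,dy=+8->D; (8,9):dx=-6,dy=+10->D
Step 2: C = 21, D = 15, total pairs = 36.
Step 3: tau = (C - D)/(n(n-1)/2) = (21 - 15)/36 = 0.166667.
Step 4: Exact two-sided p-value (enumerate n! = 362880 permutations of y under H0): p = 0.612202.
Step 5: alpha = 0.1. fail to reject H0.

tau_b = 0.1667 (C=21, D=15), p = 0.612202, fail to reject H0.


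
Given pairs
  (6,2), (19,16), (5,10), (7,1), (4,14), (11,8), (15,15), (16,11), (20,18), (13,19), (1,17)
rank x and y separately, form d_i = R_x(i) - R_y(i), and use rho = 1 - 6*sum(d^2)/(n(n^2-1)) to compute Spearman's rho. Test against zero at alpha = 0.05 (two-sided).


Step 1: Rank x and y separately (midranks; no ties here).
rank(x): 6->4, 19->10, 5->3, 7->5, 4->2, 11->6, 15->8, 16->9, 20->11, 13->7, 1->1
rank(y): 2->2, 16->8, 10->4, 1->1, 14->6, 8->3, 15->7, 11->5, 18->10, 19->11, 17->9
Step 2: d_i = R_x(i) - R_y(i); compute d_i^2.
  (4-2)^2=4, (10-8)^2=4, (3-4)^2=1, (5-1)^2=16, (2-6)^2=16, (6-3)^2=9, (8-7)^2=1, (9-5)^2=16, (11-10)^2=1, (7-11)^2=16, (1-9)^2=64
sum(d^2) = 148.
Step 3: rho = 1 - 6*148 / (11*(11^2 - 1)) = 1 - 888/1320 = 0.327273.
Step 4: Under H0, t = rho * sqrt((n-2)/(1-rho^2)) = 1.0390 ~ t(9).
Step 5: Two-sided p-value from the t-distribution with 9 df = 0.325895.
Step 6: alpha = 0.05. fail to reject H0.

rho = 0.3273, p = 0.325895, fail to reject H0 at alpha = 0.05.
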